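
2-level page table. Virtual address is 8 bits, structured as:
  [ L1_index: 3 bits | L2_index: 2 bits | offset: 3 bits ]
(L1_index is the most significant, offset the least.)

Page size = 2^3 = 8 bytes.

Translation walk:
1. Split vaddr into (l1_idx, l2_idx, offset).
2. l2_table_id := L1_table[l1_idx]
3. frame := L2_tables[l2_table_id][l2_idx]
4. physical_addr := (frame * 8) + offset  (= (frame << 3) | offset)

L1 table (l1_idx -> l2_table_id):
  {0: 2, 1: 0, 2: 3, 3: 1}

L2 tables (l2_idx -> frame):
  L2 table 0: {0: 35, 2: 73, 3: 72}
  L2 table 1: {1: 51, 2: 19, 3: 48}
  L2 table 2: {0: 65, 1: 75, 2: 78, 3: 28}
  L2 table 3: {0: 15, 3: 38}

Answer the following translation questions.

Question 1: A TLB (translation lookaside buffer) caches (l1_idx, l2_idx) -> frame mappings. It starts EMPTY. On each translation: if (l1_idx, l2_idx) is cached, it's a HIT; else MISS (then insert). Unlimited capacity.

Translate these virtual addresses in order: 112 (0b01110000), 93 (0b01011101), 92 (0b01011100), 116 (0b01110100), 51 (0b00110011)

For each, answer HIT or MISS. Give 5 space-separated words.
vaddr=112: (3,2) not in TLB -> MISS, insert
vaddr=93: (2,3) not in TLB -> MISS, insert
vaddr=92: (2,3) in TLB -> HIT
vaddr=116: (3,2) in TLB -> HIT
vaddr=51: (1,2) not in TLB -> MISS, insert

Answer: MISS MISS HIT HIT MISS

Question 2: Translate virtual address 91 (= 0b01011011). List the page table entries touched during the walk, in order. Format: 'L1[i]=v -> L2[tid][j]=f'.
vaddr = 91 = 0b01011011
Split: l1_idx=2, l2_idx=3, offset=3

Answer: L1[2]=3 -> L2[3][3]=38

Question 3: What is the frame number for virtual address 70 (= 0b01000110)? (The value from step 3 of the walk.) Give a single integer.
vaddr = 70: l1_idx=2, l2_idx=0
L1[2] = 3; L2[3][0] = 15

Answer: 15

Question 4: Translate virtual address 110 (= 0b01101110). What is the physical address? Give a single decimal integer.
Answer: 414

Derivation:
vaddr = 110 = 0b01101110
Split: l1_idx=3, l2_idx=1, offset=6
L1[3] = 1
L2[1][1] = 51
paddr = 51 * 8 + 6 = 414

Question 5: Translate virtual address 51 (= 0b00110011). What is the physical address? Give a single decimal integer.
vaddr = 51 = 0b00110011
Split: l1_idx=1, l2_idx=2, offset=3
L1[1] = 0
L2[0][2] = 73
paddr = 73 * 8 + 3 = 587

Answer: 587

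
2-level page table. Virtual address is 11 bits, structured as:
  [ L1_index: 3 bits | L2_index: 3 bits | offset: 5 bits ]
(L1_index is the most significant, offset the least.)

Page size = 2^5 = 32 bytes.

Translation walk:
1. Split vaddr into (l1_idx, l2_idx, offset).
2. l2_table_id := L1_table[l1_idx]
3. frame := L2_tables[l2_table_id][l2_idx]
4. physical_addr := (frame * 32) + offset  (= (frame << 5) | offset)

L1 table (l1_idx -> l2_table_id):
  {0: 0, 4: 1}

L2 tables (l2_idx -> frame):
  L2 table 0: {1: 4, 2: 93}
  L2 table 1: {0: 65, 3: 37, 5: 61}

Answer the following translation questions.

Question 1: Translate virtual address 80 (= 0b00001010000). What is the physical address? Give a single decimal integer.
vaddr = 80 = 0b00001010000
Split: l1_idx=0, l2_idx=2, offset=16
L1[0] = 0
L2[0][2] = 93
paddr = 93 * 32 + 16 = 2992

Answer: 2992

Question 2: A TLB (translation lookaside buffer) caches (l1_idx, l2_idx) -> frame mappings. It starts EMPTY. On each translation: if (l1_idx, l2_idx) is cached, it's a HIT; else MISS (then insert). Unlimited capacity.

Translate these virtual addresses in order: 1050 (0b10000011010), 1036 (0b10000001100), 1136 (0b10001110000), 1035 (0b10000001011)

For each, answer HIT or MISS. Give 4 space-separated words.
Answer: MISS HIT MISS HIT

Derivation:
vaddr=1050: (4,0) not in TLB -> MISS, insert
vaddr=1036: (4,0) in TLB -> HIT
vaddr=1136: (4,3) not in TLB -> MISS, insert
vaddr=1035: (4,0) in TLB -> HIT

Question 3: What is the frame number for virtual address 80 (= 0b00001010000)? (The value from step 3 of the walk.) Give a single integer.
vaddr = 80: l1_idx=0, l2_idx=2
L1[0] = 0; L2[0][2] = 93

Answer: 93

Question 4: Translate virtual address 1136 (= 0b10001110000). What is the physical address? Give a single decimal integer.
Answer: 1200

Derivation:
vaddr = 1136 = 0b10001110000
Split: l1_idx=4, l2_idx=3, offset=16
L1[4] = 1
L2[1][3] = 37
paddr = 37 * 32 + 16 = 1200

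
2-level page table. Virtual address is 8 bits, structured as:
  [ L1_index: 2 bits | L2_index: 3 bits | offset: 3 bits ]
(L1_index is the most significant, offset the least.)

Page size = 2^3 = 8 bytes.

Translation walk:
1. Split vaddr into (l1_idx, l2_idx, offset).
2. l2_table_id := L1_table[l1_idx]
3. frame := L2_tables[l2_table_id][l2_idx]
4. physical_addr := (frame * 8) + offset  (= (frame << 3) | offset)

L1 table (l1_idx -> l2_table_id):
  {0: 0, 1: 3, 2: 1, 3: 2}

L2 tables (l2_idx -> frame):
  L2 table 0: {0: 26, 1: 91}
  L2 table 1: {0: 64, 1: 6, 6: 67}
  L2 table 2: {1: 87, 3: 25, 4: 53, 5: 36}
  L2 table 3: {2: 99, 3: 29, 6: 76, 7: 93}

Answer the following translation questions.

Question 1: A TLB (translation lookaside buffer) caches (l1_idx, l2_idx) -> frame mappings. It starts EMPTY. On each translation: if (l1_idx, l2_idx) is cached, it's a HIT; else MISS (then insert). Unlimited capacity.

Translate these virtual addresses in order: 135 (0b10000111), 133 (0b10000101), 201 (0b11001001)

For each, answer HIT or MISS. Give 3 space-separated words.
vaddr=135: (2,0) not in TLB -> MISS, insert
vaddr=133: (2,0) in TLB -> HIT
vaddr=201: (3,1) not in TLB -> MISS, insert

Answer: MISS HIT MISS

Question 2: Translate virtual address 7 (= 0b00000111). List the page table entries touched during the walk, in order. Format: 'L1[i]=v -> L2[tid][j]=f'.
Answer: L1[0]=0 -> L2[0][0]=26

Derivation:
vaddr = 7 = 0b00000111
Split: l1_idx=0, l2_idx=0, offset=7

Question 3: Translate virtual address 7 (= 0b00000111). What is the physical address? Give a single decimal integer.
Answer: 215

Derivation:
vaddr = 7 = 0b00000111
Split: l1_idx=0, l2_idx=0, offset=7
L1[0] = 0
L2[0][0] = 26
paddr = 26 * 8 + 7 = 215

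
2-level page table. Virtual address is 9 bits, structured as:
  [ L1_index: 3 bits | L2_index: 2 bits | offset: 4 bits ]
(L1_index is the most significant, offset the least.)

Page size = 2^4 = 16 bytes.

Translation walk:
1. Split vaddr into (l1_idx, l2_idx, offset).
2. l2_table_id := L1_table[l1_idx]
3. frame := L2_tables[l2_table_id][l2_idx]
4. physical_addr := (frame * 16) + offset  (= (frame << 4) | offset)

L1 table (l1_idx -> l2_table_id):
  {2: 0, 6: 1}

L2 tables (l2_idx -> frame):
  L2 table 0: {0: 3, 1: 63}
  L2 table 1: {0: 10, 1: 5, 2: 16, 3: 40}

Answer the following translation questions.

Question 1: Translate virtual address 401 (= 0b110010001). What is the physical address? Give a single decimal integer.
vaddr = 401 = 0b110010001
Split: l1_idx=6, l2_idx=1, offset=1
L1[6] = 1
L2[1][1] = 5
paddr = 5 * 16 + 1 = 81

Answer: 81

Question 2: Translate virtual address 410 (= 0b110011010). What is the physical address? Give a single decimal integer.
Answer: 90

Derivation:
vaddr = 410 = 0b110011010
Split: l1_idx=6, l2_idx=1, offset=10
L1[6] = 1
L2[1][1] = 5
paddr = 5 * 16 + 10 = 90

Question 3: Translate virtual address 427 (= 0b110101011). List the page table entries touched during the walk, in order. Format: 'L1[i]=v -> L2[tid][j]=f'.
vaddr = 427 = 0b110101011
Split: l1_idx=6, l2_idx=2, offset=11

Answer: L1[6]=1 -> L2[1][2]=16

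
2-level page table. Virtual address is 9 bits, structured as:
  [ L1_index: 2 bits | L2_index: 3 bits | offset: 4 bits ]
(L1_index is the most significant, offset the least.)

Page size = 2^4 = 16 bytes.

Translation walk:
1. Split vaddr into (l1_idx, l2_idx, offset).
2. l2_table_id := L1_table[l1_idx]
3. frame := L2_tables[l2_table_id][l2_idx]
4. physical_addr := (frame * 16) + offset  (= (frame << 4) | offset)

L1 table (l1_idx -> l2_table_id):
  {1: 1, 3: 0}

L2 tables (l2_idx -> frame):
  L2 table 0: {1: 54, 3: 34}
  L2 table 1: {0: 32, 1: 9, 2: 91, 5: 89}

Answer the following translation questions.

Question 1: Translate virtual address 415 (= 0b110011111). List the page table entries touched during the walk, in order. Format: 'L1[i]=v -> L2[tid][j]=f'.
vaddr = 415 = 0b110011111
Split: l1_idx=3, l2_idx=1, offset=15

Answer: L1[3]=0 -> L2[0][1]=54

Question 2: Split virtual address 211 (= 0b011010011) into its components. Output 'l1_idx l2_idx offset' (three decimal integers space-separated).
vaddr = 211 = 0b011010011
  top 2 bits -> l1_idx = 1
  next 3 bits -> l2_idx = 5
  bottom 4 bits -> offset = 3

Answer: 1 5 3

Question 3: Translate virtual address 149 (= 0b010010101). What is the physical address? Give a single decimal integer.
vaddr = 149 = 0b010010101
Split: l1_idx=1, l2_idx=1, offset=5
L1[1] = 1
L2[1][1] = 9
paddr = 9 * 16 + 5 = 149

Answer: 149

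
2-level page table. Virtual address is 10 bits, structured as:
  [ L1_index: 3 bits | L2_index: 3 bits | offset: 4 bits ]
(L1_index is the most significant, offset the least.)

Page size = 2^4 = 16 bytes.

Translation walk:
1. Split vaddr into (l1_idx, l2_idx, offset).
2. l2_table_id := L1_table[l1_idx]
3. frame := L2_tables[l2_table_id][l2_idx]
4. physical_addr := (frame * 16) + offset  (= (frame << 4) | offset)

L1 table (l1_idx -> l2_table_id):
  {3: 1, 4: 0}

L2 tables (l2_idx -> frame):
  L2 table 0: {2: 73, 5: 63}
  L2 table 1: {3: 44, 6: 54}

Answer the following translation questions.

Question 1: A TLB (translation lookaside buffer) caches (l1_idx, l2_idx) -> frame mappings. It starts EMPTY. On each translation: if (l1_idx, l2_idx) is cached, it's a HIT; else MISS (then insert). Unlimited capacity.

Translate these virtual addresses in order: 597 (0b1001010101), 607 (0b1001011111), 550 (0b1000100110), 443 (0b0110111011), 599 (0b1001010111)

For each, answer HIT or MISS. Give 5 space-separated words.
Answer: MISS HIT MISS MISS HIT

Derivation:
vaddr=597: (4,5) not in TLB -> MISS, insert
vaddr=607: (4,5) in TLB -> HIT
vaddr=550: (4,2) not in TLB -> MISS, insert
vaddr=443: (3,3) not in TLB -> MISS, insert
vaddr=599: (4,5) in TLB -> HIT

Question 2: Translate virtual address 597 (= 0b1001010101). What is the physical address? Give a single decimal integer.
Answer: 1013

Derivation:
vaddr = 597 = 0b1001010101
Split: l1_idx=4, l2_idx=5, offset=5
L1[4] = 0
L2[0][5] = 63
paddr = 63 * 16 + 5 = 1013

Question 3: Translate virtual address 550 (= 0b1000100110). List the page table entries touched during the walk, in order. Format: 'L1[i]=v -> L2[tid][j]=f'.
vaddr = 550 = 0b1000100110
Split: l1_idx=4, l2_idx=2, offset=6

Answer: L1[4]=0 -> L2[0][2]=73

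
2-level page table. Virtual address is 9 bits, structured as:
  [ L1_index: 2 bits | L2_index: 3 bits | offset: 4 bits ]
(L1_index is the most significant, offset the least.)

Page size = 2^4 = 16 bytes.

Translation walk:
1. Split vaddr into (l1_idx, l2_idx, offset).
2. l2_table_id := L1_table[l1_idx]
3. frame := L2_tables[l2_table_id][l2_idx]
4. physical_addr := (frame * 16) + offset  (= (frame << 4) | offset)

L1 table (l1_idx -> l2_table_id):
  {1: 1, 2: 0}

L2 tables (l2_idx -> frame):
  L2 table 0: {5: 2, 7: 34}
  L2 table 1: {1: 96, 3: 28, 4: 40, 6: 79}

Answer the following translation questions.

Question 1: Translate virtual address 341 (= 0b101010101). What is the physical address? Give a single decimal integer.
vaddr = 341 = 0b101010101
Split: l1_idx=2, l2_idx=5, offset=5
L1[2] = 0
L2[0][5] = 2
paddr = 2 * 16 + 5 = 37

Answer: 37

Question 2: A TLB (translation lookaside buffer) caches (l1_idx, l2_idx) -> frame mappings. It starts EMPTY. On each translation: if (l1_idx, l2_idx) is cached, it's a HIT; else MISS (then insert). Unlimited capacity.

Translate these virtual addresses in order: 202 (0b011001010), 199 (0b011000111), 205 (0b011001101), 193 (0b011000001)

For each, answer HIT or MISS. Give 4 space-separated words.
Answer: MISS HIT HIT HIT

Derivation:
vaddr=202: (1,4) not in TLB -> MISS, insert
vaddr=199: (1,4) in TLB -> HIT
vaddr=205: (1,4) in TLB -> HIT
vaddr=193: (1,4) in TLB -> HIT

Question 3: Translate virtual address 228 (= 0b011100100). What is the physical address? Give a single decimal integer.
Answer: 1268

Derivation:
vaddr = 228 = 0b011100100
Split: l1_idx=1, l2_idx=6, offset=4
L1[1] = 1
L2[1][6] = 79
paddr = 79 * 16 + 4 = 1268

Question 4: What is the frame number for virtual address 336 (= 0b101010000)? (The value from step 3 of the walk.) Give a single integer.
vaddr = 336: l1_idx=2, l2_idx=5
L1[2] = 0; L2[0][5] = 2

Answer: 2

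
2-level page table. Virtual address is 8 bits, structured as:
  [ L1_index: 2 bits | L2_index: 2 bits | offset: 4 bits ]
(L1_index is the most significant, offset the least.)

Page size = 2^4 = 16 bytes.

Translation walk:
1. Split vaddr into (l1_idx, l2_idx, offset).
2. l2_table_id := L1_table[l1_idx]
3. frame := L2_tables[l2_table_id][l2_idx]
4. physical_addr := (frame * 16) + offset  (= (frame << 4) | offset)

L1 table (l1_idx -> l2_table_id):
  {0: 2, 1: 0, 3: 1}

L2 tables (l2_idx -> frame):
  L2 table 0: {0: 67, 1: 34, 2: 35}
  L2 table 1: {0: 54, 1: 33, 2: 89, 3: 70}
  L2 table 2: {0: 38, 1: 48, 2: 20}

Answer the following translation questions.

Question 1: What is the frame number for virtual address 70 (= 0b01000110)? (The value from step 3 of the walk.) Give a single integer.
vaddr = 70: l1_idx=1, l2_idx=0
L1[1] = 0; L2[0][0] = 67

Answer: 67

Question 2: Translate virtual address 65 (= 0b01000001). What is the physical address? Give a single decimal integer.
vaddr = 65 = 0b01000001
Split: l1_idx=1, l2_idx=0, offset=1
L1[1] = 0
L2[0][0] = 67
paddr = 67 * 16 + 1 = 1073

Answer: 1073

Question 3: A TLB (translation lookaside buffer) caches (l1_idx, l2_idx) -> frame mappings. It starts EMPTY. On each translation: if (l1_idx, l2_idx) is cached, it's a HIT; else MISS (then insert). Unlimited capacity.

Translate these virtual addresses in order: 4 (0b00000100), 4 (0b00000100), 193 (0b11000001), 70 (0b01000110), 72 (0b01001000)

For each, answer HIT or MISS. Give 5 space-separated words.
Answer: MISS HIT MISS MISS HIT

Derivation:
vaddr=4: (0,0) not in TLB -> MISS, insert
vaddr=4: (0,0) in TLB -> HIT
vaddr=193: (3,0) not in TLB -> MISS, insert
vaddr=70: (1,0) not in TLB -> MISS, insert
vaddr=72: (1,0) in TLB -> HIT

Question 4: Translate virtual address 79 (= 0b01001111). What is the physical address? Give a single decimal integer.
Answer: 1087

Derivation:
vaddr = 79 = 0b01001111
Split: l1_idx=1, l2_idx=0, offset=15
L1[1] = 0
L2[0][0] = 67
paddr = 67 * 16 + 15 = 1087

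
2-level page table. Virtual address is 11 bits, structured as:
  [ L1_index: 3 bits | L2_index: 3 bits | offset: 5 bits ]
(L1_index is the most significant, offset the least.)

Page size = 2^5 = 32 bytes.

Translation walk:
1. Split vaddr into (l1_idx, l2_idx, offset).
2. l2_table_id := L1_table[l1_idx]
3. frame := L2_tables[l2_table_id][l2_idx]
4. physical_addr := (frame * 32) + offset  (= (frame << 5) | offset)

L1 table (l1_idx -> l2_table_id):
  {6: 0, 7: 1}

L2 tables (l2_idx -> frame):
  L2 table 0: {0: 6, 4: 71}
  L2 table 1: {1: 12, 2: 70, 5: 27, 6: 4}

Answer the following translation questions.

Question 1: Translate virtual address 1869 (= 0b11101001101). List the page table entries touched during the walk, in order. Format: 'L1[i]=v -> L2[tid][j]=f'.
Answer: L1[7]=1 -> L2[1][2]=70

Derivation:
vaddr = 1869 = 0b11101001101
Split: l1_idx=7, l2_idx=2, offset=13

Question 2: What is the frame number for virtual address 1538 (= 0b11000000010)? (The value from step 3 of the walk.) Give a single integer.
Answer: 6

Derivation:
vaddr = 1538: l1_idx=6, l2_idx=0
L1[6] = 0; L2[0][0] = 6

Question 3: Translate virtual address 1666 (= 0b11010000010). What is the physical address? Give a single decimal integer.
vaddr = 1666 = 0b11010000010
Split: l1_idx=6, l2_idx=4, offset=2
L1[6] = 0
L2[0][4] = 71
paddr = 71 * 32 + 2 = 2274

Answer: 2274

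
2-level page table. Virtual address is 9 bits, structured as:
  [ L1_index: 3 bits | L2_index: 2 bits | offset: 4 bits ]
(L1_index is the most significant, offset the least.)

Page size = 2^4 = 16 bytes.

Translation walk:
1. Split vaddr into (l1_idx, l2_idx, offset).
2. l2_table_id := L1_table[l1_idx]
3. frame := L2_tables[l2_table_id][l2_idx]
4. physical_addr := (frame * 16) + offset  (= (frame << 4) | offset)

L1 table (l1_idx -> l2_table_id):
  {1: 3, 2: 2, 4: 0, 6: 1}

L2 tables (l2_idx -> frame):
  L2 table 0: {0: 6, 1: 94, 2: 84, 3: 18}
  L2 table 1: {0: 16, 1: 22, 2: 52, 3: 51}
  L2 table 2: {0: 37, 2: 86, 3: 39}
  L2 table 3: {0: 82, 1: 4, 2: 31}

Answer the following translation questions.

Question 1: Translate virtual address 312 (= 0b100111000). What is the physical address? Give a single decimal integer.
vaddr = 312 = 0b100111000
Split: l1_idx=4, l2_idx=3, offset=8
L1[4] = 0
L2[0][3] = 18
paddr = 18 * 16 + 8 = 296

Answer: 296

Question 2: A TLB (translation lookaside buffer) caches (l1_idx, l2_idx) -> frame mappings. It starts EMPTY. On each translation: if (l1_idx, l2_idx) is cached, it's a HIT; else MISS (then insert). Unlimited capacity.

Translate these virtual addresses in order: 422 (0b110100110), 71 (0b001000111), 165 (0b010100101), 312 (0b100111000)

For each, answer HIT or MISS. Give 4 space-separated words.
Answer: MISS MISS MISS MISS

Derivation:
vaddr=422: (6,2) not in TLB -> MISS, insert
vaddr=71: (1,0) not in TLB -> MISS, insert
vaddr=165: (2,2) not in TLB -> MISS, insert
vaddr=312: (4,3) not in TLB -> MISS, insert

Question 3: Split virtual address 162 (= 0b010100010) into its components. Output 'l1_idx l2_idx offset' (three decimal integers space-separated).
vaddr = 162 = 0b010100010
  top 3 bits -> l1_idx = 2
  next 2 bits -> l2_idx = 2
  bottom 4 bits -> offset = 2

Answer: 2 2 2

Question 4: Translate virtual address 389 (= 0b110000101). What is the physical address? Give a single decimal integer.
vaddr = 389 = 0b110000101
Split: l1_idx=6, l2_idx=0, offset=5
L1[6] = 1
L2[1][0] = 16
paddr = 16 * 16 + 5 = 261

Answer: 261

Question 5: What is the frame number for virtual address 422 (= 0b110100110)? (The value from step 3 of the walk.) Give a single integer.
Answer: 52

Derivation:
vaddr = 422: l1_idx=6, l2_idx=2
L1[6] = 1; L2[1][2] = 52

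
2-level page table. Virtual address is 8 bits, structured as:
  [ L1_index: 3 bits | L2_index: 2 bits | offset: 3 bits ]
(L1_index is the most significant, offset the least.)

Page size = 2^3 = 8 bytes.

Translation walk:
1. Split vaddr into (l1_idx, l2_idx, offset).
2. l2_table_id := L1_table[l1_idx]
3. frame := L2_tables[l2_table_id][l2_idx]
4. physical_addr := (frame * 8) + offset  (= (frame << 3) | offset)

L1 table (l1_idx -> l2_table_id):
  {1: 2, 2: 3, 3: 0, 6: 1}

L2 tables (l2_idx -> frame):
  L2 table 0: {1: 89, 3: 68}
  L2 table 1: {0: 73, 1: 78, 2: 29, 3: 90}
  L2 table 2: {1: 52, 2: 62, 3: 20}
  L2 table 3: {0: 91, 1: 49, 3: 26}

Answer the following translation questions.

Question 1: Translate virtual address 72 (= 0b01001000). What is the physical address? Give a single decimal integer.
vaddr = 72 = 0b01001000
Split: l1_idx=2, l2_idx=1, offset=0
L1[2] = 3
L2[3][1] = 49
paddr = 49 * 8 + 0 = 392

Answer: 392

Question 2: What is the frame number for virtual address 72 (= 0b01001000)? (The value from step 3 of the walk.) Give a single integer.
vaddr = 72: l1_idx=2, l2_idx=1
L1[2] = 3; L2[3][1] = 49

Answer: 49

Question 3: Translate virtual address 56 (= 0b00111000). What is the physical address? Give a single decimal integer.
Answer: 160

Derivation:
vaddr = 56 = 0b00111000
Split: l1_idx=1, l2_idx=3, offset=0
L1[1] = 2
L2[2][3] = 20
paddr = 20 * 8 + 0 = 160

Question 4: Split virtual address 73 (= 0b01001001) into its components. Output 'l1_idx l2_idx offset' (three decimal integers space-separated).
Answer: 2 1 1

Derivation:
vaddr = 73 = 0b01001001
  top 3 bits -> l1_idx = 2
  next 2 bits -> l2_idx = 1
  bottom 3 bits -> offset = 1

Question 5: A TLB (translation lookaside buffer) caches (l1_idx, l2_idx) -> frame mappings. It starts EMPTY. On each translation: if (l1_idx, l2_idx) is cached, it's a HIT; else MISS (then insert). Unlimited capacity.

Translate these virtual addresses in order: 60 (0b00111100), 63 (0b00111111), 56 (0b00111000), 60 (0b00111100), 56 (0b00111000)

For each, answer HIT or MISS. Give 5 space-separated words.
vaddr=60: (1,3) not in TLB -> MISS, insert
vaddr=63: (1,3) in TLB -> HIT
vaddr=56: (1,3) in TLB -> HIT
vaddr=60: (1,3) in TLB -> HIT
vaddr=56: (1,3) in TLB -> HIT

Answer: MISS HIT HIT HIT HIT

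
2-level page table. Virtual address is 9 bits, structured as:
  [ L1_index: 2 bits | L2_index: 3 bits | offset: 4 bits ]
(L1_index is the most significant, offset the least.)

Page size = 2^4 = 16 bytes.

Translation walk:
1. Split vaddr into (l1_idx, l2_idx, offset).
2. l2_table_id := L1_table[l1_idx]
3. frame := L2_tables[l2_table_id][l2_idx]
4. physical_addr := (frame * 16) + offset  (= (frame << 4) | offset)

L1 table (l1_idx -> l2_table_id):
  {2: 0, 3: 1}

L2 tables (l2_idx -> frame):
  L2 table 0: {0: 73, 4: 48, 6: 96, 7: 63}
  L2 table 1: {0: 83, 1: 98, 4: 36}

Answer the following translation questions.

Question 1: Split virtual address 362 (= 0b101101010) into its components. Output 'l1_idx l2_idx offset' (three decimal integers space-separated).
vaddr = 362 = 0b101101010
  top 2 bits -> l1_idx = 2
  next 3 bits -> l2_idx = 6
  bottom 4 bits -> offset = 10

Answer: 2 6 10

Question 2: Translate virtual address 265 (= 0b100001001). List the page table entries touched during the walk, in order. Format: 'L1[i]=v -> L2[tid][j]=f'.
vaddr = 265 = 0b100001001
Split: l1_idx=2, l2_idx=0, offset=9

Answer: L1[2]=0 -> L2[0][0]=73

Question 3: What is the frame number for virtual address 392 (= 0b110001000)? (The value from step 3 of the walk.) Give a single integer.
Answer: 83

Derivation:
vaddr = 392: l1_idx=3, l2_idx=0
L1[3] = 1; L2[1][0] = 83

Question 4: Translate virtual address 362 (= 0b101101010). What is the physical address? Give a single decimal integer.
Answer: 1546

Derivation:
vaddr = 362 = 0b101101010
Split: l1_idx=2, l2_idx=6, offset=10
L1[2] = 0
L2[0][6] = 96
paddr = 96 * 16 + 10 = 1546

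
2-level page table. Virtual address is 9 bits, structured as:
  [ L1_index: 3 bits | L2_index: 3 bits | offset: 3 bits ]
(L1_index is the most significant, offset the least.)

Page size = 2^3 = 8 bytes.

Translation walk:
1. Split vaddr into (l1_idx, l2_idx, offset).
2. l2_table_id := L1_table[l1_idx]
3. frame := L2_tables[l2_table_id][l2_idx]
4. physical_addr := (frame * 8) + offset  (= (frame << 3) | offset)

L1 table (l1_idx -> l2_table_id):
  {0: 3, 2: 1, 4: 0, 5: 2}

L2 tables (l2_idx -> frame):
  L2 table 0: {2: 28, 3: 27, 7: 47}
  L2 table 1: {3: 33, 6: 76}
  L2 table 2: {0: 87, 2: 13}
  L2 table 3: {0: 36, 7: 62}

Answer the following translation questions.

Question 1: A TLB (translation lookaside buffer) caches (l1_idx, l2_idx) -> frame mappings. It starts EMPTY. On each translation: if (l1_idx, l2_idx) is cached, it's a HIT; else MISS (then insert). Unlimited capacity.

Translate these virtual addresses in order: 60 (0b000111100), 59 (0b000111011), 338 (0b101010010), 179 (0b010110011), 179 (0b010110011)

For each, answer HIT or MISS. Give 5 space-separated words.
vaddr=60: (0,7) not in TLB -> MISS, insert
vaddr=59: (0,7) in TLB -> HIT
vaddr=338: (5,2) not in TLB -> MISS, insert
vaddr=179: (2,6) not in TLB -> MISS, insert
vaddr=179: (2,6) in TLB -> HIT

Answer: MISS HIT MISS MISS HIT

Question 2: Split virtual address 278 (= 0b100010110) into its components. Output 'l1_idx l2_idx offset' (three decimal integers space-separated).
Answer: 4 2 6

Derivation:
vaddr = 278 = 0b100010110
  top 3 bits -> l1_idx = 4
  next 3 bits -> l2_idx = 2
  bottom 3 bits -> offset = 6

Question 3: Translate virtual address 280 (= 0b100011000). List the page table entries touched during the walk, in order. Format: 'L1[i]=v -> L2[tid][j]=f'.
Answer: L1[4]=0 -> L2[0][3]=27

Derivation:
vaddr = 280 = 0b100011000
Split: l1_idx=4, l2_idx=3, offset=0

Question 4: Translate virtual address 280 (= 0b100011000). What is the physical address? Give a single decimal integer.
Answer: 216

Derivation:
vaddr = 280 = 0b100011000
Split: l1_idx=4, l2_idx=3, offset=0
L1[4] = 0
L2[0][3] = 27
paddr = 27 * 8 + 0 = 216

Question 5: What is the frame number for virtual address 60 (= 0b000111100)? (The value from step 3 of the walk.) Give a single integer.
vaddr = 60: l1_idx=0, l2_idx=7
L1[0] = 3; L2[3][7] = 62

Answer: 62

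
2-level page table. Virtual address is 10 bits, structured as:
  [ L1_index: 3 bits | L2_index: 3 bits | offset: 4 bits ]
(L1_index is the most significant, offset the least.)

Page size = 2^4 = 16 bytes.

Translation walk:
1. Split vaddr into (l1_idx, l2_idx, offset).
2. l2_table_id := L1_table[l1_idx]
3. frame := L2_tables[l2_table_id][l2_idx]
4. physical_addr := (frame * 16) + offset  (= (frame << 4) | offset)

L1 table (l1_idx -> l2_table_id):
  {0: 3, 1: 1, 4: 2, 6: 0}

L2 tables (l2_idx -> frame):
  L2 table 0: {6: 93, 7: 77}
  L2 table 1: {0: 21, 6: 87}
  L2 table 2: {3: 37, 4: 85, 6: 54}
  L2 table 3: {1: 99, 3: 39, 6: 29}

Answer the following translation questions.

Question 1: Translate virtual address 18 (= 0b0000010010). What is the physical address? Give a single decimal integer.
Answer: 1586

Derivation:
vaddr = 18 = 0b0000010010
Split: l1_idx=0, l2_idx=1, offset=2
L1[0] = 3
L2[3][1] = 99
paddr = 99 * 16 + 2 = 1586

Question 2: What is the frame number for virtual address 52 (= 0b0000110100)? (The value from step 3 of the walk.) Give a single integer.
vaddr = 52: l1_idx=0, l2_idx=3
L1[0] = 3; L2[3][3] = 39

Answer: 39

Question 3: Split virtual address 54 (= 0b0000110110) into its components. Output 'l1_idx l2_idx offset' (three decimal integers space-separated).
Answer: 0 3 6

Derivation:
vaddr = 54 = 0b0000110110
  top 3 bits -> l1_idx = 0
  next 3 bits -> l2_idx = 3
  bottom 4 bits -> offset = 6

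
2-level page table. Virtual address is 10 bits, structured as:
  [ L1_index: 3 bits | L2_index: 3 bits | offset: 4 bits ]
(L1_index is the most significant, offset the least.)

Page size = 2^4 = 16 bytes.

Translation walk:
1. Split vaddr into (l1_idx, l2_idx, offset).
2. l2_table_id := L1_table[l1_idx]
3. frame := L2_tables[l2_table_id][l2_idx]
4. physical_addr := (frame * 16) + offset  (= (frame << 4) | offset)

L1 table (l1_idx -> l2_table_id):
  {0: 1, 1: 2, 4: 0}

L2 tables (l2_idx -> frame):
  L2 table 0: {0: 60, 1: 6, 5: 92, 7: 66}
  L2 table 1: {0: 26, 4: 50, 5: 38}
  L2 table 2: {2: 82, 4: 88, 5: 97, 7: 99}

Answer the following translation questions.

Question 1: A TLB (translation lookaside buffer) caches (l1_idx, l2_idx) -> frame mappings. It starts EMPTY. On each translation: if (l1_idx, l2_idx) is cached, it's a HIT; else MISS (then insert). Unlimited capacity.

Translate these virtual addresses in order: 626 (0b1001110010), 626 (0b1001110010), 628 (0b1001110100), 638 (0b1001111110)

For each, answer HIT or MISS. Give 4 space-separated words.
vaddr=626: (4,7) not in TLB -> MISS, insert
vaddr=626: (4,7) in TLB -> HIT
vaddr=628: (4,7) in TLB -> HIT
vaddr=638: (4,7) in TLB -> HIT

Answer: MISS HIT HIT HIT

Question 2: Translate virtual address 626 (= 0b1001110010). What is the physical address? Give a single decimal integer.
vaddr = 626 = 0b1001110010
Split: l1_idx=4, l2_idx=7, offset=2
L1[4] = 0
L2[0][7] = 66
paddr = 66 * 16 + 2 = 1058

Answer: 1058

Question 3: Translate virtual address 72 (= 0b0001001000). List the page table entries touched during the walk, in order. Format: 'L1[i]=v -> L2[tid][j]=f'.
vaddr = 72 = 0b0001001000
Split: l1_idx=0, l2_idx=4, offset=8

Answer: L1[0]=1 -> L2[1][4]=50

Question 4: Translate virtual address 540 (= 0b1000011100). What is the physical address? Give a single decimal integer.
Answer: 108

Derivation:
vaddr = 540 = 0b1000011100
Split: l1_idx=4, l2_idx=1, offset=12
L1[4] = 0
L2[0][1] = 6
paddr = 6 * 16 + 12 = 108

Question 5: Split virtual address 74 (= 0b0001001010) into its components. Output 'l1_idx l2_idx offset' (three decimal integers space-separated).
vaddr = 74 = 0b0001001010
  top 3 bits -> l1_idx = 0
  next 3 bits -> l2_idx = 4
  bottom 4 bits -> offset = 10

Answer: 0 4 10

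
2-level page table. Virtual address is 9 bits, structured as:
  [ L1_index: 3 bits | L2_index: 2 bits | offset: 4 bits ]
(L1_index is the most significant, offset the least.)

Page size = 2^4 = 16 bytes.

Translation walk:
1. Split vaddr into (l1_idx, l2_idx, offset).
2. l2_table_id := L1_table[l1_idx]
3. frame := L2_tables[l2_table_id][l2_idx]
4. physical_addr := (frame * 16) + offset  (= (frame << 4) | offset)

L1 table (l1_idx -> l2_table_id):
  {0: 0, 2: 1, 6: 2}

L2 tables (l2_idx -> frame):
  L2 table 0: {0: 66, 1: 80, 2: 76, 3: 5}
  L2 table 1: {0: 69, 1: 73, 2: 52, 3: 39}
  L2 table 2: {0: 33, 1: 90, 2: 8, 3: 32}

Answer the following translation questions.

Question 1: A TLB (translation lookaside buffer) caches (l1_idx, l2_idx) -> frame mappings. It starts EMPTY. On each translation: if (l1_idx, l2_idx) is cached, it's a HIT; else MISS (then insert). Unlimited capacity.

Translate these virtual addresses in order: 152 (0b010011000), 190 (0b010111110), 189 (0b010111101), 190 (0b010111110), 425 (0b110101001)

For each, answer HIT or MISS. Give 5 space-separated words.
Answer: MISS MISS HIT HIT MISS

Derivation:
vaddr=152: (2,1) not in TLB -> MISS, insert
vaddr=190: (2,3) not in TLB -> MISS, insert
vaddr=189: (2,3) in TLB -> HIT
vaddr=190: (2,3) in TLB -> HIT
vaddr=425: (6,2) not in TLB -> MISS, insert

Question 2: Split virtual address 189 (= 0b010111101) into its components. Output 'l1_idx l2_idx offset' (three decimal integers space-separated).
Answer: 2 3 13

Derivation:
vaddr = 189 = 0b010111101
  top 3 bits -> l1_idx = 2
  next 2 bits -> l2_idx = 3
  bottom 4 bits -> offset = 13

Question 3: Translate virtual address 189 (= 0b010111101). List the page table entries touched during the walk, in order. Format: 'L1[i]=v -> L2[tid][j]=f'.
Answer: L1[2]=1 -> L2[1][3]=39

Derivation:
vaddr = 189 = 0b010111101
Split: l1_idx=2, l2_idx=3, offset=13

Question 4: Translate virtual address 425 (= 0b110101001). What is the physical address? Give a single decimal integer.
vaddr = 425 = 0b110101001
Split: l1_idx=6, l2_idx=2, offset=9
L1[6] = 2
L2[2][2] = 8
paddr = 8 * 16 + 9 = 137

Answer: 137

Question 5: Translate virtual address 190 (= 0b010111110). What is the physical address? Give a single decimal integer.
Answer: 638

Derivation:
vaddr = 190 = 0b010111110
Split: l1_idx=2, l2_idx=3, offset=14
L1[2] = 1
L2[1][3] = 39
paddr = 39 * 16 + 14 = 638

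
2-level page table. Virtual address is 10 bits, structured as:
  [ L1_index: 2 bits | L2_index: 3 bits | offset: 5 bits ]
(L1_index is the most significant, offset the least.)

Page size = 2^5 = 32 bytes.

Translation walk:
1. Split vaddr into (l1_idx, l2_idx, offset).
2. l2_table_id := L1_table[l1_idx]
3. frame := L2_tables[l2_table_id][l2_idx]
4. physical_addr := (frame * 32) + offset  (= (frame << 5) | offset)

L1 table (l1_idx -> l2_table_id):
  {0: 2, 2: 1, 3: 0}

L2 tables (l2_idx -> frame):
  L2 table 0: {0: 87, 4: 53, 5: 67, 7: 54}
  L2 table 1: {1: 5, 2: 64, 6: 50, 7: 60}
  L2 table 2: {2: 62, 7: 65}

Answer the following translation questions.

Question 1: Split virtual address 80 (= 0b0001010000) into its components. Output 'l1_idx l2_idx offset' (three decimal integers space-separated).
vaddr = 80 = 0b0001010000
  top 2 bits -> l1_idx = 0
  next 3 bits -> l2_idx = 2
  bottom 5 bits -> offset = 16

Answer: 0 2 16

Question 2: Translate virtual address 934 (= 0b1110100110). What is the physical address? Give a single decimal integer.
vaddr = 934 = 0b1110100110
Split: l1_idx=3, l2_idx=5, offset=6
L1[3] = 0
L2[0][5] = 67
paddr = 67 * 32 + 6 = 2150

Answer: 2150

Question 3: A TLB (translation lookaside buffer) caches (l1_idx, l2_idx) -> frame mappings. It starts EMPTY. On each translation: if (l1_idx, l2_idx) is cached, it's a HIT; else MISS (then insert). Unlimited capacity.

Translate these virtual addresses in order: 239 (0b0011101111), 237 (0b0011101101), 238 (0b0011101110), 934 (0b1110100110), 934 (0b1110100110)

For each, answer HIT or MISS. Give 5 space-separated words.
Answer: MISS HIT HIT MISS HIT

Derivation:
vaddr=239: (0,7) not in TLB -> MISS, insert
vaddr=237: (0,7) in TLB -> HIT
vaddr=238: (0,7) in TLB -> HIT
vaddr=934: (3,5) not in TLB -> MISS, insert
vaddr=934: (3,5) in TLB -> HIT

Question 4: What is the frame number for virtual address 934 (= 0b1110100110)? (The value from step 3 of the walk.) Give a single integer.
Answer: 67

Derivation:
vaddr = 934: l1_idx=3, l2_idx=5
L1[3] = 0; L2[0][5] = 67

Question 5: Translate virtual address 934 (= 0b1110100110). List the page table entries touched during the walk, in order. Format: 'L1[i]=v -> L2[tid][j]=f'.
Answer: L1[3]=0 -> L2[0][5]=67

Derivation:
vaddr = 934 = 0b1110100110
Split: l1_idx=3, l2_idx=5, offset=6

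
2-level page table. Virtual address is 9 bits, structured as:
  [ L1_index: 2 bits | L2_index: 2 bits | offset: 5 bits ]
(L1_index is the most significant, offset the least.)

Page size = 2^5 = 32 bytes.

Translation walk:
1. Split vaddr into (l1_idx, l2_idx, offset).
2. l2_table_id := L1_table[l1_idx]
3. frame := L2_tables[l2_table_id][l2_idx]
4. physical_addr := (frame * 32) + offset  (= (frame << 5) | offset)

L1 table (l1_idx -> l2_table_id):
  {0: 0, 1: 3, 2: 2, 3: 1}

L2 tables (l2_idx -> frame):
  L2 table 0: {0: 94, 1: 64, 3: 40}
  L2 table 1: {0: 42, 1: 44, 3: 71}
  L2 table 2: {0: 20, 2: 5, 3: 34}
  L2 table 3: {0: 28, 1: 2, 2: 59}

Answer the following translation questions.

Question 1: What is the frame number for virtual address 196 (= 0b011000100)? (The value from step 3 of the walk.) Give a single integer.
Answer: 59

Derivation:
vaddr = 196: l1_idx=1, l2_idx=2
L1[1] = 3; L2[3][2] = 59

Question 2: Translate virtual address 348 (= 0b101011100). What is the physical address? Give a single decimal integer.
Answer: 188

Derivation:
vaddr = 348 = 0b101011100
Split: l1_idx=2, l2_idx=2, offset=28
L1[2] = 2
L2[2][2] = 5
paddr = 5 * 32 + 28 = 188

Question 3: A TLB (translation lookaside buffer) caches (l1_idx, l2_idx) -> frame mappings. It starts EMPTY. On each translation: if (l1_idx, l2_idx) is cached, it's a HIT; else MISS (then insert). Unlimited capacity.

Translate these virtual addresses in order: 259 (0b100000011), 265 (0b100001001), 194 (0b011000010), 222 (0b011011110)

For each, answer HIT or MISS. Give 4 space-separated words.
Answer: MISS HIT MISS HIT

Derivation:
vaddr=259: (2,0) not in TLB -> MISS, insert
vaddr=265: (2,0) in TLB -> HIT
vaddr=194: (1,2) not in TLB -> MISS, insert
vaddr=222: (1,2) in TLB -> HIT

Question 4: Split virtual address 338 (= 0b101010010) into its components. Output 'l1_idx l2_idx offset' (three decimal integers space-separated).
vaddr = 338 = 0b101010010
  top 2 bits -> l1_idx = 2
  next 2 bits -> l2_idx = 2
  bottom 5 bits -> offset = 18

Answer: 2 2 18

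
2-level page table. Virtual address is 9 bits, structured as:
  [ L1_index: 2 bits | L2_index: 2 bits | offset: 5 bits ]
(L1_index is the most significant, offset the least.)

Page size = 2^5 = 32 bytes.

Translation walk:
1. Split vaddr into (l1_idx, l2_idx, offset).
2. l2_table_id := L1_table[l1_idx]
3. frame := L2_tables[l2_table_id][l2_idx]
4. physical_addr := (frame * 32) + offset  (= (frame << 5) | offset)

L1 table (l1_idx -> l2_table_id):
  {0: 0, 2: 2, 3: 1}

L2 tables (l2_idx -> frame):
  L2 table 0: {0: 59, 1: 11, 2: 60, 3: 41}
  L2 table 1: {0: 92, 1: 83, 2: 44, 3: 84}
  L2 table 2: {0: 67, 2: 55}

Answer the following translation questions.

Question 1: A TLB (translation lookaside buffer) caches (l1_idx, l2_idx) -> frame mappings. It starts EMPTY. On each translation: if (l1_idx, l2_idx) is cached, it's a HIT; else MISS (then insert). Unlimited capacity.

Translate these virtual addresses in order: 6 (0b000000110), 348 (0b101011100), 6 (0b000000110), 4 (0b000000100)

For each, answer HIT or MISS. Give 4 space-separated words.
vaddr=6: (0,0) not in TLB -> MISS, insert
vaddr=348: (2,2) not in TLB -> MISS, insert
vaddr=6: (0,0) in TLB -> HIT
vaddr=4: (0,0) in TLB -> HIT

Answer: MISS MISS HIT HIT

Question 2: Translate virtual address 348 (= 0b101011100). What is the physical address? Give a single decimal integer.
Answer: 1788

Derivation:
vaddr = 348 = 0b101011100
Split: l1_idx=2, l2_idx=2, offset=28
L1[2] = 2
L2[2][2] = 55
paddr = 55 * 32 + 28 = 1788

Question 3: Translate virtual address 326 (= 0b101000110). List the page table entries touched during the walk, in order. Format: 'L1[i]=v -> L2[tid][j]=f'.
Answer: L1[2]=2 -> L2[2][2]=55

Derivation:
vaddr = 326 = 0b101000110
Split: l1_idx=2, l2_idx=2, offset=6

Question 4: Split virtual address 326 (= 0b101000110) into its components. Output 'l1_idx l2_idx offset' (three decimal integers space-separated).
vaddr = 326 = 0b101000110
  top 2 bits -> l1_idx = 2
  next 2 bits -> l2_idx = 2
  bottom 5 bits -> offset = 6

Answer: 2 2 6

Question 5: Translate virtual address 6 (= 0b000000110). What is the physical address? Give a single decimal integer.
Answer: 1894

Derivation:
vaddr = 6 = 0b000000110
Split: l1_idx=0, l2_idx=0, offset=6
L1[0] = 0
L2[0][0] = 59
paddr = 59 * 32 + 6 = 1894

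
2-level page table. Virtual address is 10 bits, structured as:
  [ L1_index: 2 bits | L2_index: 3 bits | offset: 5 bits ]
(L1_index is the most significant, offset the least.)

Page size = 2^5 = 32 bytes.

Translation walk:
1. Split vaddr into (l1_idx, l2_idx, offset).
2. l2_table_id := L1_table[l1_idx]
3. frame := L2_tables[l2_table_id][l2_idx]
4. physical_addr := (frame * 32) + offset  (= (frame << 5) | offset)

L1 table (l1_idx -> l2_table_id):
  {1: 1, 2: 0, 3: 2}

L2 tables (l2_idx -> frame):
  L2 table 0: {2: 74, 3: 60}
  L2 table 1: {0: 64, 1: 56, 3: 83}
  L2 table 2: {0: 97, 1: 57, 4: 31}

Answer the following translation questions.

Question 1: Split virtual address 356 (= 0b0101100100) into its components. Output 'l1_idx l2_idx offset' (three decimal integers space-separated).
Answer: 1 3 4

Derivation:
vaddr = 356 = 0b0101100100
  top 2 bits -> l1_idx = 1
  next 3 bits -> l2_idx = 3
  bottom 5 bits -> offset = 4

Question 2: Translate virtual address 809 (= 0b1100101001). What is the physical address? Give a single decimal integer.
vaddr = 809 = 0b1100101001
Split: l1_idx=3, l2_idx=1, offset=9
L1[3] = 2
L2[2][1] = 57
paddr = 57 * 32 + 9 = 1833

Answer: 1833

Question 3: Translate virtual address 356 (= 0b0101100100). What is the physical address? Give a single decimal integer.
vaddr = 356 = 0b0101100100
Split: l1_idx=1, l2_idx=3, offset=4
L1[1] = 1
L2[1][3] = 83
paddr = 83 * 32 + 4 = 2660

Answer: 2660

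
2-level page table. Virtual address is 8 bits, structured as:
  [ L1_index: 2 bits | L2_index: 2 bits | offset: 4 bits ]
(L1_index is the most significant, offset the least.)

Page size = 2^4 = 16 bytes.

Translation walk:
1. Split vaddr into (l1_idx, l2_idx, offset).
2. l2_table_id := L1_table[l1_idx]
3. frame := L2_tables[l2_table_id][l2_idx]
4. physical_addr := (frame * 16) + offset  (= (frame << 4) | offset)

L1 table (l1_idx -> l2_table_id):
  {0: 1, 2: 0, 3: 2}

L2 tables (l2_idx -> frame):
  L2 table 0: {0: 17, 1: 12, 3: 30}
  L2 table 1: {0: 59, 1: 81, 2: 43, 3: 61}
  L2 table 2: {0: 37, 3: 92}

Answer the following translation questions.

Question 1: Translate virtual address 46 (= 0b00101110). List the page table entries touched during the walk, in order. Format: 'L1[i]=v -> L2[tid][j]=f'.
Answer: L1[0]=1 -> L2[1][2]=43

Derivation:
vaddr = 46 = 0b00101110
Split: l1_idx=0, l2_idx=2, offset=14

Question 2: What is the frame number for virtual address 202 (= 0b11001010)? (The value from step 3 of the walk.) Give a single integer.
Answer: 37

Derivation:
vaddr = 202: l1_idx=3, l2_idx=0
L1[3] = 2; L2[2][0] = 37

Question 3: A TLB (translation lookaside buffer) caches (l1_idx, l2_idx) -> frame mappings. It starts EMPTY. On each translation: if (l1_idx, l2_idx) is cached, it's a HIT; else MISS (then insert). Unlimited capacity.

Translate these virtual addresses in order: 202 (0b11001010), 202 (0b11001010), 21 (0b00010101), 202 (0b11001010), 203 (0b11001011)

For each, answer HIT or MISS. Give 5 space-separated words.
Answer: MISS HIT MISS HIT HIT

Derivation:
vaddr=202: (3,0) not in TLB -> MISS, insert
vaddr=202: (3,0) in TLB -> HIT
vaddr=21: (0,1) not in TLB -> MISS, insert
vaddr=202: (3,0) in TLB -> HIT
vaddr=203: (3,0) in TLB -> HIT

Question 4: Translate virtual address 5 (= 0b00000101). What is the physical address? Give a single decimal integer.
Answer: 949

Derivation:
vaddr = 5 = 0b00000101
Split: l1_idx=0, l2_idx=0, offset=5
L1[0] = 1
L2[1][0] = 59
paddr = 59 * 16 + 5 = 949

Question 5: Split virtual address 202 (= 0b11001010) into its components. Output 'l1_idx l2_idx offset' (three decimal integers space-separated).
Answer: 3 0 10

Derivation:
vaddr = 202 = 0b11001010
  top 2 bits -> l1_idx = 3
  next 2 bits -> l2_idx = 0
  bottom 4 bits -> offset = 10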